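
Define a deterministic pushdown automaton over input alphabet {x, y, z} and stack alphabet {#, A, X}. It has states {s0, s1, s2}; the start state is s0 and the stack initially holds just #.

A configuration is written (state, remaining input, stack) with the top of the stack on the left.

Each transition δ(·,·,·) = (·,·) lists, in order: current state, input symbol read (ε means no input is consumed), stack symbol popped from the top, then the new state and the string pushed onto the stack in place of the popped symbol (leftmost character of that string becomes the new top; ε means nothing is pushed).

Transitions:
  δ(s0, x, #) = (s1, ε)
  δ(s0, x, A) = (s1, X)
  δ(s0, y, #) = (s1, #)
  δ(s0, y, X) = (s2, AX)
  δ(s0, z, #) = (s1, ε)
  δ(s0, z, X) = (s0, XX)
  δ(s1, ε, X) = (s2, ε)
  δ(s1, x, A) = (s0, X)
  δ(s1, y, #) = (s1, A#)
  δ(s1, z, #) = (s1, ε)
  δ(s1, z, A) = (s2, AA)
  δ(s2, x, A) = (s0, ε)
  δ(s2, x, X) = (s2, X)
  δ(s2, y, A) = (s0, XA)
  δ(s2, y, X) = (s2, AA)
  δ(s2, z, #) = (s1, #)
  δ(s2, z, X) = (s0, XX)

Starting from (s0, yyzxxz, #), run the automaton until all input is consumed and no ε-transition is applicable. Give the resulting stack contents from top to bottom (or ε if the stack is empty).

(s0, yyzxxz, #)
  read y, top #: go to s1, push # → (s1, yzxxz, #)
  read y, top #: go to s1, push A# → (s1, zxxz, A#)
  read z, top A: go to s2, push AA → (s2, xxz, AA#)
  read x, top A: go to s0, push ε → (s0, xz, A#)
  read x, top A: go to s1, push X → (s1, z, X#)
  ε-move, top X: go to s2, push ε → (s2, z, #)
  read z, top #: go to s1, push # → (s1, ε, #)
All input consumed in state s1 with stack #.

#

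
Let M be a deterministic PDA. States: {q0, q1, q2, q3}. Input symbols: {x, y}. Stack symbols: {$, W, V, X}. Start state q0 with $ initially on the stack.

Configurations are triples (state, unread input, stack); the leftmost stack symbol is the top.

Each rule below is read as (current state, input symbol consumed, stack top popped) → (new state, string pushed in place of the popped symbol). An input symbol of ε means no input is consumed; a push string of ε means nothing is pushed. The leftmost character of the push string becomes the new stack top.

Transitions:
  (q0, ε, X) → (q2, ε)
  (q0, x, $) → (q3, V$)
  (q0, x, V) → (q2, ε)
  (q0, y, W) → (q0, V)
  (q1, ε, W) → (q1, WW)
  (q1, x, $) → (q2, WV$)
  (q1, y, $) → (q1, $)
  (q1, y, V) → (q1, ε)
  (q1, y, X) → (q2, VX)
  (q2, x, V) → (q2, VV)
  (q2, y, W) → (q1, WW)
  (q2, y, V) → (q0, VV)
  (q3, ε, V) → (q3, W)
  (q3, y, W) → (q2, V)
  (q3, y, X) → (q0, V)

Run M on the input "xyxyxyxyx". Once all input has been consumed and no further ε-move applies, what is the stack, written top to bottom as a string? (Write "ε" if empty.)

VV$

(q0, xyxyxyxyx, $) ⊢ (q3, yxyxyxyx, V$) ⊢ (q3, yxyxyxyx, W$) ⊢ (q2, xyxyxyx, V$) ⊢ (q2, yxyxyx, VV$) ⊢ (q0, xyxyx, VVV$) ⊢ (q2, yxyx, VV$) ⊢ (q0, xyx, VVV$) ⊢ (q2, yx, VV$) ⊢ (q0, x, VVV$) ⊢ (q2, ε, VV$)
All input consumed in state q2 with stack VV$.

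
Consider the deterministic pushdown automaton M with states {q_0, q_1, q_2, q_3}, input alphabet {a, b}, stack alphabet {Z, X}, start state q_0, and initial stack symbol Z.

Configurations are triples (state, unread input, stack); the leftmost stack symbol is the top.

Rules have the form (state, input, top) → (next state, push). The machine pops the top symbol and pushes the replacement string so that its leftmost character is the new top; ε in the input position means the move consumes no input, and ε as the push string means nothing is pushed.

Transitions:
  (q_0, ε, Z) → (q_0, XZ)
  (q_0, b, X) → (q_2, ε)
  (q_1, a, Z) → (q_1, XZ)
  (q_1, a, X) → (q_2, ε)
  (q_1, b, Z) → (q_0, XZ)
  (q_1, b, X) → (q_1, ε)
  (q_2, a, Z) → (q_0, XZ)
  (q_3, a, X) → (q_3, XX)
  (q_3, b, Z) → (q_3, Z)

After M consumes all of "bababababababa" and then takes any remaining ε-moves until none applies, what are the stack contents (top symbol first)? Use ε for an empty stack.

(q_0, bababababababa, Z)
  ε-move, top Z: go to q_0, push XZ → (q_0, bababababababa, XZ)
  read b, top X: go to q_2, push ε → (q_2, ababababababa, Z)
  read a, top Z: go to q_0, push XZ → (q_0, babababababa, XZ)
  read b, top X: go to q_2, push ε → (q_2, abababababa, Z)
  read a, top Z: go to q_0, push XZ → (q_0, bababababa, XZ)
  read b, top X: go to q_2, push ε → (q_2, ababababa, Z)
  read a, top Z: go to q_0, push XZ → (q_0, babababa, XZ)
  read b, top X: go to q_2, push ε → (q_2, abababa, Z)
  read a, top Z: go to q_0, push XZ → (q_0, bababa, XZ)
  read b, top X: go to q_2, push ε → (q_2, ababa, Z)
  read a, top Z: go to q_0, push XZ → (q_0, baba, XZ)
  read b, top X: go to q_2, push ε → (q_2, aba, Z)
  read a, top Z: go to q_0, push XZ → (q_0, ba, XZ)
  read b, top X: go to q_2, push ε → (q_2, a, Z)
  read a, top Z: go to q_0, push XZ → (q_0, ε, XZ)
All input consumed in state q_0 with stack XZ.

XZ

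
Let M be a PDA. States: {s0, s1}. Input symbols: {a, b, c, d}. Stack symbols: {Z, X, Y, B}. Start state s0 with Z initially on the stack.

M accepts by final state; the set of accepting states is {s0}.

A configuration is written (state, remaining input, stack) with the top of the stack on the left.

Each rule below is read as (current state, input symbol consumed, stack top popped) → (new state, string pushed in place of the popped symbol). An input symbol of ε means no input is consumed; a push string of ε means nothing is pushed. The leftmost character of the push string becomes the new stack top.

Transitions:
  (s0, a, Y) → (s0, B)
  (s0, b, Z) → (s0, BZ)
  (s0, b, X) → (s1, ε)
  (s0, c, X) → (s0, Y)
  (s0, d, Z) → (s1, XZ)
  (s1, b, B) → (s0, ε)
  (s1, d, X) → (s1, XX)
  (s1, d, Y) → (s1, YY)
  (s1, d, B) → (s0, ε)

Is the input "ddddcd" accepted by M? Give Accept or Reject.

No computation consumes all input and reaches a final state.

Reject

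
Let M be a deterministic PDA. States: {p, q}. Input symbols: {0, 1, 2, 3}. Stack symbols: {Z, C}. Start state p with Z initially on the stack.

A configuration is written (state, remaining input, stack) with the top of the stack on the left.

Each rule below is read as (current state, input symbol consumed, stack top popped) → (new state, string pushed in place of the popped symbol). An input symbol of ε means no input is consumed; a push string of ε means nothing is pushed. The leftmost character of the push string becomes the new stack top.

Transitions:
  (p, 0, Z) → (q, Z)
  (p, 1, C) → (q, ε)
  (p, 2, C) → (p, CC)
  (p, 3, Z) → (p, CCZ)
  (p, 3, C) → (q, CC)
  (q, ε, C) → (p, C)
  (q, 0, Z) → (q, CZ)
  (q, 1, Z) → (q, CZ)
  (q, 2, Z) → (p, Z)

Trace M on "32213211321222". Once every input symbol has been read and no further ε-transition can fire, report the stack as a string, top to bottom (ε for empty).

CCCCCCCZ

(p, 32213211321222, Z)
  read 3, top Z: go to p, push CCZ → (p, 2213211321222, CCZ)
  read 2, top C: go to p, push CC → (p, 213211321222, CCCZ)
  read 2, top C: go to p, push CC → (p, 13211321222, CCCCZ)
  read 1, top C: go to q, push ε → (q, 3211321222, CCCZ)
  ε-move, top C: go to p, push C → (p, 3211321222, CCCZ)
  read 3, top C: go to q, push CC → (q, 211321222, CCCCZ)
  ε-move, top C: go to p, push C → (p, 211321222, CCCCZ)
  read 2, top C: go to p, push CC → (p, 11321222, CCCCCZ)
  read 1, top C: go to q, push ε → (q, 1321222, CCCCZ)
  ε-move, top C: go to p, push C → (p, 1321222, CCCCZ)
  read 1, top C: go to q, push ε → (q, 321222, CCCZ)
  ε-move, top C: go to p, push C → (p, 321222, CCCZ)
  read 3, top C: go to q, push CC → (q, 21222, CCCCZ)
  ε-move, top C: go to p, push C → (p, 21222, CCCCZ)
  read 2, top C: go to p, push CC → (p, 1222, CCCCCZ)
  read 1, top C: go to q, push ε → (q, 222, CCCCZ)
  ε-move, top C: go to p, push C → (p, 222, CCCCZ)
  read 2, top C: go to p, push CC → (p, 22, CCCCCZ)
  read 2, top C: go to p, push CC → (p, 2, CCCCCCZ)
  read 2, top C: go to p, push CC → (p, ε, CCCCCCCZ)
All input consumed in state p with stack CCCCCCCZ.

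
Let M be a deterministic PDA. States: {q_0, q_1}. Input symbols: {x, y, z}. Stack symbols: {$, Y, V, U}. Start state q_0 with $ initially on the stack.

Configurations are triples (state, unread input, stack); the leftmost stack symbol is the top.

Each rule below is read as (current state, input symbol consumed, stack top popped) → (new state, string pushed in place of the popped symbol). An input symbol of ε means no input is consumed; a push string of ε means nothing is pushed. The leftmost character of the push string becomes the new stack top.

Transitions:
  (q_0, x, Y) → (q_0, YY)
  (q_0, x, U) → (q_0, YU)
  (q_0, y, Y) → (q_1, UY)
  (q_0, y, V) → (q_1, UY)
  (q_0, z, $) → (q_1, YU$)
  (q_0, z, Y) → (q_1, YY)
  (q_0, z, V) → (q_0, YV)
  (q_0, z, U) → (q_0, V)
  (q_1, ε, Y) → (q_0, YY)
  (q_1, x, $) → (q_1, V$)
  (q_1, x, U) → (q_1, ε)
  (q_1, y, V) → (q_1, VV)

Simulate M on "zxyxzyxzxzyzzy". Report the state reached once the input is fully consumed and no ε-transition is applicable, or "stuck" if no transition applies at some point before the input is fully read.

(q_0, zxyxzyxzxzyzzy, $) ⊢ (q_1, xyxzyxzxzyzzy, YU$) ⊢ (q_0, xyxzyxzxzyzzy, YYU$) ⊢ (q_0, yxzyxzxzyzzy, YYYU$) ⊢ (q_1, xzyxzxzyzzy, UYYYU$) ⊢ (q_1, zyxzxzyzzy, YYYU$) ⊢ (q_0, zyxzxzyzzy, YYYYU$) ⊢ (q_1, yxzxzyzzy, YYYYYU$) ⊢ (q_0, yxzxzyzzy, YYYYYYU$) ⊢ (q_1, xzxzyzzy, UYYYYYYU$) ⊢ (q_1, zxzyzzy, YYYYYYU$) ⊢ (q_0, zxzyzzy, YYYYYYYU$) ⊢ (q_1, xzyzzy, YYYYYYYYU$) ⊢ (q_0, xzyzzy, YYYYYYYYYU$) ⊢ (q_0, zyzzy, YYYYYYYYYYU$) ⊢ (q_1, yzzy, YYYYYYYYYYYU$) ⊢ (q_0, yzzy, YYYYYYYYYYYYU$) ⊢ (q_1, zzy, UYYYYYYYYYYYYU$)
No transition for (q_1, z, top U); M blocks with input zzy remaining.

stuck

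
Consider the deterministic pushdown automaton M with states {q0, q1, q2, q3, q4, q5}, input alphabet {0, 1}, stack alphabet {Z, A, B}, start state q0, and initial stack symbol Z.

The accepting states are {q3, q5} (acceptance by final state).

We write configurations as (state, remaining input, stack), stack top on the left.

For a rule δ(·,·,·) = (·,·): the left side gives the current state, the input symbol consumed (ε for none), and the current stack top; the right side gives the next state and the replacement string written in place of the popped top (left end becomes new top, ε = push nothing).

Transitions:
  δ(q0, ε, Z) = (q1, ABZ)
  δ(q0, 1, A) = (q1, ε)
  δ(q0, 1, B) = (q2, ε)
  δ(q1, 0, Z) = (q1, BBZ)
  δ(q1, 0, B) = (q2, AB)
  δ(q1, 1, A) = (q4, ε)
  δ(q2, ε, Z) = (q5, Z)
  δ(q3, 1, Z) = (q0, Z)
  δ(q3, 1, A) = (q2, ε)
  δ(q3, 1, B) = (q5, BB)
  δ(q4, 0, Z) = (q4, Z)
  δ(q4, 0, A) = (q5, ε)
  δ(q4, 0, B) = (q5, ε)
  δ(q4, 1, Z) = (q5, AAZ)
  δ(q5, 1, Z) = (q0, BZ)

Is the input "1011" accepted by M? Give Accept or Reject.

(q0, 1011, Z)
  ε-move, top Z: go to q1, push ABZ → (q1, 1011, ABZ)
  read 1, top A: go to q4, push ε → (q4, 011, BZ)
  read 0, top B: go to q5, push ε → (q5, 11, Z)
  read 1, top Z: go to q0, push BZ → (q0, 1, BZ)
  read 1, top B: go to q2, push ε → (q2, ε, Z)
  ε-move, top Z: go to q5, push Z → (q5, ε, Z)
All input consumed; state q5 ∈ F.

Accept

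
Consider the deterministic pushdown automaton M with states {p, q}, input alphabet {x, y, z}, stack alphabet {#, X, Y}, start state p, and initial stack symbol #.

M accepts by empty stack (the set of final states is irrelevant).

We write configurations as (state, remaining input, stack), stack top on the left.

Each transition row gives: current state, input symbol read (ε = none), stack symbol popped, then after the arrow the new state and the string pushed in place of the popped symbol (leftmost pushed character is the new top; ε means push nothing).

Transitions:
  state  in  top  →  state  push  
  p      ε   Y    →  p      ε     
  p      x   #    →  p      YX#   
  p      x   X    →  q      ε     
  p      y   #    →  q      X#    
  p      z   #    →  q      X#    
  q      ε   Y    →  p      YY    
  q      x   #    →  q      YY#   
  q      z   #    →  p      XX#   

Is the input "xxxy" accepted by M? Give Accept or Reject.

Reject

(p, xxxy, #)
  read x, top #: go to p, push YX# → (p, xxy, YX#)
  ε-move, top Y: go to p, push ε → (p, xxy, X#)
  read x, top X: go to q, push ε → (q, xy, #)
  read x, top #: go to q, push YY# → (q, y, YY#)
  ε-move, top Y: go to p, push YY → (p, y, YYY#)
  ε-move, top Y: go to p, push ε → (p, y, YY#)
  ε-move, top Y: go to p, push ε → (p, y, Y#)
  ε-move, top Y: go to p, push ε → (p, y, #)
  read y, top #: go to q, push X# → (q, ε, X#)
All input consumed; stack is X#, not empty, and no further ε-move applies.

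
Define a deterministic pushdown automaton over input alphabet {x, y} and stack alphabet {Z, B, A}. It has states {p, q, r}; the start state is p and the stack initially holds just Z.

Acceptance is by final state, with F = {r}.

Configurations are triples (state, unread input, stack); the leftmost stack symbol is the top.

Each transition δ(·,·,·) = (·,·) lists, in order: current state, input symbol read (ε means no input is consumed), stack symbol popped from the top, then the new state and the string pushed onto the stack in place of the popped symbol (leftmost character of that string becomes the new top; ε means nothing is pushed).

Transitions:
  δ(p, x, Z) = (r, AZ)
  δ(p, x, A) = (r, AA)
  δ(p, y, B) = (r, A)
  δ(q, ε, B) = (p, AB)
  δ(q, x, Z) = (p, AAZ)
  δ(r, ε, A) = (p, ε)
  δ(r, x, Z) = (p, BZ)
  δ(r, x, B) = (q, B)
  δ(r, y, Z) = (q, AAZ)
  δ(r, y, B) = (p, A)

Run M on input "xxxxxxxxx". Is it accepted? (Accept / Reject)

Accept

(p, xxxxxxxxx, Z)
  read x, top Z: go to r, push AZ → (r, xxxxxxxx, AZ)
  ε-move, top A: go to p, push ε → (p, xxxxxxxx, Z)
  read x, top Z: go to r, push AZ → (r, xxxxxxx, AZ)
  ε-move, top A: go to p, push ε → (p, xxxxxxx, Z)
  read x, top Z: go to r, push AZ → (r, xxxxxx, AZ)
  ε-move, top A: go to p, push ε → (p, xxxxxx, Z)
  read x, top Z: go to r, push AZ → (r, xxxxx, AZ)
  ε-move, top A: go to p, push ε → (p, xxxxx, Z)
  read x, top Z: go to r, push AZ → (r, xxxx, AZ)
  ε-move, top A: go to p, push ε → (p, xxxx, Z)
  read x, top Z: go to r, push AZ → (r, xxx, AZ)
  ε-move, top A: go to p, push ε → (p, xxx, Z)
  read x, top Z: go to r, push AZ → (r, xx, AZ)
  ε-move, top A: go to p, push ε → (p, xx, Z)
  read x, top Z: go to r, push AZ → (r, x, AZ)
  ε-move, top A: go to p, push ε → (p, x, Z)
  read x, top Z: go to r, push AZ → (r, ε, AZ)
All input consumed; state r ∈ F.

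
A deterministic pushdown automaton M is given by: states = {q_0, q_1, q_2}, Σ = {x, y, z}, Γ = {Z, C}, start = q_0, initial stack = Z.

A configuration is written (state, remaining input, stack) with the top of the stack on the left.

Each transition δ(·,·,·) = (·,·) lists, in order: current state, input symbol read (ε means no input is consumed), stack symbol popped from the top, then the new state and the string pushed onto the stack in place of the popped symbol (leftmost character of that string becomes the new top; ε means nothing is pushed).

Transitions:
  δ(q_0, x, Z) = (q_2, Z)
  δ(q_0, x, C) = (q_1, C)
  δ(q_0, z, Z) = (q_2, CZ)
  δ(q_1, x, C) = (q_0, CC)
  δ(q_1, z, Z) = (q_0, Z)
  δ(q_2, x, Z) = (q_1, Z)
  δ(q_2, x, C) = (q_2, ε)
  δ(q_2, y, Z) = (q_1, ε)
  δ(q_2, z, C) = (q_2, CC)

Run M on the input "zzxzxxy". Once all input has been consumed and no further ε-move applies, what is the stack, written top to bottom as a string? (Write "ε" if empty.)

ε

(q_0, zzxzxxy, Z)
  read z, top Z: go to q_2, push CZ → (q_2, zxzxxy, CZ)
  read z, top C: go to q_2, push CC → (q_2, xzxxy, CCZ)
  read x, top C: go to q_2, push ε → (q_2, zxxy, CZ)
  read z, top C: go to q_2, push CC → (q_2, xxy, CCZ)
  read x, top C: go to q_2, push ε → (q_2, xy, CZ)
  read x, top C: go to q_2, push ε → (q_2, y, Z)
  read y, top Z: go to q_1, push ε → (q_1, ε, ε)
All input consumed in state q_1 with stack ε.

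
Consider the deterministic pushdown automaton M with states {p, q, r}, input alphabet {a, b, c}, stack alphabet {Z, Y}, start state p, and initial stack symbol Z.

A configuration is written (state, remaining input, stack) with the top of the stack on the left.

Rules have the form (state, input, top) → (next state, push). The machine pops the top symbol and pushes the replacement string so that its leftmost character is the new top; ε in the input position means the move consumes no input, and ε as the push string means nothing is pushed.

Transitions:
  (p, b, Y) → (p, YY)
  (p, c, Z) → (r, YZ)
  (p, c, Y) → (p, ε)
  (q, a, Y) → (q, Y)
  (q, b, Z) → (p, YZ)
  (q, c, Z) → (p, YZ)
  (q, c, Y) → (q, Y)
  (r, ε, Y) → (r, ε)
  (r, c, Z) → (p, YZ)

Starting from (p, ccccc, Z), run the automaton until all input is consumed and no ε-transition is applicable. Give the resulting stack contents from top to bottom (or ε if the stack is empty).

(p, ccccc, Z)
  read c, top Z: go to r, push YZ → (r, cccc, YZ)
  ε-move, top Y: go to r, push ε → (r, cccc, Z)
  read c, top Z: go to p, push YZ → (p, ccc, YZ)
  read c, top Y: go to p, push ε → (p, cc, Z)
  read c, top Z: go to r, push YZ → (r, c, YZ)
  ε-move, top Y: go to r, push ε → (r, c, Z)
  read c, top Z: go to p, push YZ → (p, ε, YZ)
All input consumed in state p with stack YZ.

YZ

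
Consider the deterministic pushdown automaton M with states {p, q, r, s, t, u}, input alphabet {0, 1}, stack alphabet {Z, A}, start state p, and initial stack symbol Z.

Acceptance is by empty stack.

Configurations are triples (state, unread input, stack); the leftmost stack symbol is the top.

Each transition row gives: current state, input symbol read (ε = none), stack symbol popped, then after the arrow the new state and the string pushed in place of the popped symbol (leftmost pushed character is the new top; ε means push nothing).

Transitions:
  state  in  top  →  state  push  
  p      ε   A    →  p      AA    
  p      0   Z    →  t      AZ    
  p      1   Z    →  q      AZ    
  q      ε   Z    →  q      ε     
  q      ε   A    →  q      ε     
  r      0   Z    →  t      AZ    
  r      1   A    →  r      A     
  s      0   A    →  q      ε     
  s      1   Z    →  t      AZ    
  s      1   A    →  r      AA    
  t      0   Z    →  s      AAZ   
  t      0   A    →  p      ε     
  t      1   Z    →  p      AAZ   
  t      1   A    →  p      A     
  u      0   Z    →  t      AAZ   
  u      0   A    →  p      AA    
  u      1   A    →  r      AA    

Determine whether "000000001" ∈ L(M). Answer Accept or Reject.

Accept

(p, 000000001, Z)
  read 0, top Z: go to t, push AZ → (t, 00000001, AZ)
  read 0, top A: go to p, push ε → (p, 0000001, Z)
  read 0, top Z: go to t, push AZ → (t, 000001, AZ)
  read 0, top A: go to p, push ε → (p, 00001, Z)
  read 0, top Z: go to t, push AZ → (t, 0001, AZ)
  read 0, top A: go to p, push ε → (p, 001, Z)
  read 0, top Z: go to t, push AZ → (t, 01, AZ)
  read 0, top A: go to p, push ε → (p, 1, Z)
  read 1, top Z: go to q, push AZ → (q, ε, AZ)
  ε-move, top A: go to q, push ε → (q, ε, Z)
  ε-move, top Z: go to q, push ε → (q, ε, ε)
All input consumed and the stack is empty.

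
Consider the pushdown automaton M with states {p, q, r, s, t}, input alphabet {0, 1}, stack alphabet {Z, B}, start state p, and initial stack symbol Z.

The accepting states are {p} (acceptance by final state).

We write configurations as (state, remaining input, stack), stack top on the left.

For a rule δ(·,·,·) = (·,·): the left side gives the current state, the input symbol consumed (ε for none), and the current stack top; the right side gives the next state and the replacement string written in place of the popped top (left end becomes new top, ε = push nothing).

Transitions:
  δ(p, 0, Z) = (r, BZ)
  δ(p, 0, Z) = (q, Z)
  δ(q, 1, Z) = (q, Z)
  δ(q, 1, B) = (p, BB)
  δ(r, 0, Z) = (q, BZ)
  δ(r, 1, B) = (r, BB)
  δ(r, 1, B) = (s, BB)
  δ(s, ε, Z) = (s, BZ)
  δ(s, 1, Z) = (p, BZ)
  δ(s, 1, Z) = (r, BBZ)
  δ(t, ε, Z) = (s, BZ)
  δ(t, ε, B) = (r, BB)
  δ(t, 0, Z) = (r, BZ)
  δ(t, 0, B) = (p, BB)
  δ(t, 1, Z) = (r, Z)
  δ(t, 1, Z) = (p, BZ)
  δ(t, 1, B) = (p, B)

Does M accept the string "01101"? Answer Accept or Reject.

No computation consumes all input and reaches a final state.

Reject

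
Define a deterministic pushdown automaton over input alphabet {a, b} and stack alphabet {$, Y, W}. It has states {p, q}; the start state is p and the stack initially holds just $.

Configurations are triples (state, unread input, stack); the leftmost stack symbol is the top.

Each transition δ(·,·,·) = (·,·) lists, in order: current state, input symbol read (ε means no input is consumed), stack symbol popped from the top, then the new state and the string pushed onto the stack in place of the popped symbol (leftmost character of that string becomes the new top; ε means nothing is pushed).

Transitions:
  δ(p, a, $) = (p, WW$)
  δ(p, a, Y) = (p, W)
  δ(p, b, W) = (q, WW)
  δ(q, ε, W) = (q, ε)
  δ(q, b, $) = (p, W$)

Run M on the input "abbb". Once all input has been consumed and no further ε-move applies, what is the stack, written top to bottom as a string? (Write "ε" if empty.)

(p, abbb, $)
  read a, top $: go to p, push WW$ → (p, bbb, WW$)
  read b, top W: go to q, push WW → (q, bb, WWW$)
  ε-move, top W: go to q, push ε → (q, bb, WW$)
  ε-move, top W: go to q, push ε → (q, bb, W$)
  ε-move, top W: go to q, push ε → (q, bb, $)
  read b, top $: go to p, push W$ → (p, b, W$)
  read b, top W: go to q, push WW → (q, ε, WW$)
  ε-move, top W: go to q, push ε → (q, ε, W$)
  ε-move, top W: go to q, push ε → (q, ε, $)
All input consumed in state q with stack $.

$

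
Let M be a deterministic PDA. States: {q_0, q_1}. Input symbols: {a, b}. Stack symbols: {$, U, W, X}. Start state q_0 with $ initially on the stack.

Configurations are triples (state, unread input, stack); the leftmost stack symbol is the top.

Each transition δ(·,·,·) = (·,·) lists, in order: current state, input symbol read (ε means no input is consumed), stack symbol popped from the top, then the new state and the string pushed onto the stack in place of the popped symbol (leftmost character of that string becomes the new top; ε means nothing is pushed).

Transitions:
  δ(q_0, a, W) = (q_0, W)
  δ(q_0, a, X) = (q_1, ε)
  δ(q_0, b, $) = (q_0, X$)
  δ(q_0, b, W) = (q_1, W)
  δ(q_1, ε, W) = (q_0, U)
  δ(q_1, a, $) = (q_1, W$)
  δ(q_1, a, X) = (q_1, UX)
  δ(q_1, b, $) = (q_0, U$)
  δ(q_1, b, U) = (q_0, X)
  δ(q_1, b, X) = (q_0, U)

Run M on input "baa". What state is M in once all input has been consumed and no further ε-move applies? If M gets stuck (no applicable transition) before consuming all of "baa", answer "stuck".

q_0

(q_0, baa, $)
  read b, top $: go to q_0, push X$ → (q_0, aa, X$)
  read a, top X: go to q_1, push ε → (q_1, a, $)
  read a, top $: go to q_1, push W$ → (q_1, ε, W$)
  ε-move, top W: go to q_0, push U → (q_0, ε, U$)
All input consumed; M is in state q_0.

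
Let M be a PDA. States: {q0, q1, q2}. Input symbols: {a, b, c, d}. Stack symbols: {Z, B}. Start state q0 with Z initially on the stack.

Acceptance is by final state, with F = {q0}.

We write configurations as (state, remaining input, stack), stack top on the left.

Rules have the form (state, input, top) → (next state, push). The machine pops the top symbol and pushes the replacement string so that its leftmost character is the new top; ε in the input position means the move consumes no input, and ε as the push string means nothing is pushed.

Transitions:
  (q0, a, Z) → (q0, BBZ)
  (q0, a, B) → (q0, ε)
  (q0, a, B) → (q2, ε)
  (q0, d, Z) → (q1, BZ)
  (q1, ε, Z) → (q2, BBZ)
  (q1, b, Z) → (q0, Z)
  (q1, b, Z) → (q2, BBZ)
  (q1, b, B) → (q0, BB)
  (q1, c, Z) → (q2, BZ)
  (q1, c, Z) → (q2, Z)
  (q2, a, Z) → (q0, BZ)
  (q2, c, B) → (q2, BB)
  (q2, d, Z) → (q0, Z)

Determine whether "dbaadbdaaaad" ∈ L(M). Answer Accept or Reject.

Reject

No computation consumes all input and reaches a final state.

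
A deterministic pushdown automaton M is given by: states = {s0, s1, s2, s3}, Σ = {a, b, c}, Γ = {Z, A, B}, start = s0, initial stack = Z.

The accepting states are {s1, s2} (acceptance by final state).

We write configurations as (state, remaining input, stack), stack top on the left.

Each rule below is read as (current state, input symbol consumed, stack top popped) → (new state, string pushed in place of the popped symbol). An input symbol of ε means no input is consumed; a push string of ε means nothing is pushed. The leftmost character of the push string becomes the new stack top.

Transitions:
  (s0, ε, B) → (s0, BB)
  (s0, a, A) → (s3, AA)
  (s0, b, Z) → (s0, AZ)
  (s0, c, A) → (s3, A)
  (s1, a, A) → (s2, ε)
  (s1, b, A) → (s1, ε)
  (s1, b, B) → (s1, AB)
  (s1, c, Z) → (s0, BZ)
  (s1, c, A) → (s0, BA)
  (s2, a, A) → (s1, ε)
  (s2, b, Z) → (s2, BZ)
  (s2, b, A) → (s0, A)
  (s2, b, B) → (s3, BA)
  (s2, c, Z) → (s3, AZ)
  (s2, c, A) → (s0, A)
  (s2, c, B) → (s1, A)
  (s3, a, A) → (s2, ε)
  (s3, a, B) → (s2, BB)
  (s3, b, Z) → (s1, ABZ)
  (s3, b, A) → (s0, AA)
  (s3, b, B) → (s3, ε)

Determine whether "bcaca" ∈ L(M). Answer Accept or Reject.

(s0, bcaca, Z)
  read b, top Z: go to s0, push AZ → (s0, caca, AZ)
  read c, top A: go to s3, push A → (s3, aca, AZ)
  read a, top A: go to s2, push ε → (s2, ca, Z)
  read c, top Z: go to s3, push AZ → (s3, a, AZ)
  read a, top A: go to s2, push ε → (s2, ε, Z)
All input consumed; state s2 ∈ F.

Accept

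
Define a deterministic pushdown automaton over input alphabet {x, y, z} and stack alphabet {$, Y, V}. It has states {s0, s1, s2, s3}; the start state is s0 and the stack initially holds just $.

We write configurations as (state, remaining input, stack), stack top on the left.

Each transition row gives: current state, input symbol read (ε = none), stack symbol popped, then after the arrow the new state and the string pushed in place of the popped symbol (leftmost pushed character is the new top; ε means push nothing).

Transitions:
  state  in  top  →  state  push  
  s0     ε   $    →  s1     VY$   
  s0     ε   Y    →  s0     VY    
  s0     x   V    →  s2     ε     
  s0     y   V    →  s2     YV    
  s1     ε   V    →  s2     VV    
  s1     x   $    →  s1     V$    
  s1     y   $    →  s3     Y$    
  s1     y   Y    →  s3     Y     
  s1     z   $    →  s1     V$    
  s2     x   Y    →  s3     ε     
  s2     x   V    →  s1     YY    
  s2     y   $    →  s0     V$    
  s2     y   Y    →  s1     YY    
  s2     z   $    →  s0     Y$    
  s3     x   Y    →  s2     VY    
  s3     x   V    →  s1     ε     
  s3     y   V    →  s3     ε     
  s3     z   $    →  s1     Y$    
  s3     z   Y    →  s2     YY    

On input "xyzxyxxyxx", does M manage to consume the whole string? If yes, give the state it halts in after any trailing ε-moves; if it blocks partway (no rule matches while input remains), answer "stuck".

(s0, xyzxyxxyxx, $) ⊢ (s1, xyzxyxxyxx, VY$) ⊢ (s2, xyzxyxxyxx, VVY$) ⊢ (s1, yzxyxxyxx, YYVY$) ⊢ (s3, zxyxxyxx, YYVY$) ⊢ (s2, xyxxyxx, YYYVY$) ⊢ (s3, yxxyxx, YYVY$)
No transition for (s3, y, top Y); M blocks with input yxxyxx remaining.

stuck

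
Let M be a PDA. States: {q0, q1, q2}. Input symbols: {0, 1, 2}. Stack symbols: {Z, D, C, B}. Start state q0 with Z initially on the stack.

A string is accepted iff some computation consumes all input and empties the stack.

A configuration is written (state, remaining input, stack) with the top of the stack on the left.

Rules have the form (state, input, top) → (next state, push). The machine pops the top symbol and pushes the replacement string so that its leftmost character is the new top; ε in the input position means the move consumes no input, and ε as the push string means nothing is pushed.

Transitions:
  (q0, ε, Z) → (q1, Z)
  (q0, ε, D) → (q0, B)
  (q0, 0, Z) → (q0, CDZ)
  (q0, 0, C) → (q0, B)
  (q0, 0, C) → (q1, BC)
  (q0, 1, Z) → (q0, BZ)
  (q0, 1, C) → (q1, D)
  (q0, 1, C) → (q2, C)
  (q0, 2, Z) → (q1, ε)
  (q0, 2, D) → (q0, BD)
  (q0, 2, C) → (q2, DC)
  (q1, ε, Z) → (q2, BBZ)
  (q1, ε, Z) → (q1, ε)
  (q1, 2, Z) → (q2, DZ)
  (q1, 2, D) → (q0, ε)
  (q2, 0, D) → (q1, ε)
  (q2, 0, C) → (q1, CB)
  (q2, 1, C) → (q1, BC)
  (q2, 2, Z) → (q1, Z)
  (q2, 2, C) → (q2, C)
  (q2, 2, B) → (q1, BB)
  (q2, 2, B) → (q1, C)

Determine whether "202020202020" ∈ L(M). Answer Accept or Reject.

Accept

One accepting computation: (q0, 202020202020, Z) ⊢ (q1, 202020202020, Z) ⊢ (q2, 02020202020, DZ) ⊢ (q1, 2020202020, Z) ⊢ (q2, 020202020, DZ) ⊢ (q1, 20202020, Z) ⊢ (q2, 0202020, DZ) ⊢ (q1, 202020, Z) ⊢ (q2, 02020, DZ) ⊢ (q1, 2020, Z) ⊢ (q2, 020, DZ) ⊢ (q1, 20, Z) ⊢ (q2, 0, DZ) ⊢ (q1, ε, Z) ⊢ (q1, ε, ε)
All input consumed and the stack is empty.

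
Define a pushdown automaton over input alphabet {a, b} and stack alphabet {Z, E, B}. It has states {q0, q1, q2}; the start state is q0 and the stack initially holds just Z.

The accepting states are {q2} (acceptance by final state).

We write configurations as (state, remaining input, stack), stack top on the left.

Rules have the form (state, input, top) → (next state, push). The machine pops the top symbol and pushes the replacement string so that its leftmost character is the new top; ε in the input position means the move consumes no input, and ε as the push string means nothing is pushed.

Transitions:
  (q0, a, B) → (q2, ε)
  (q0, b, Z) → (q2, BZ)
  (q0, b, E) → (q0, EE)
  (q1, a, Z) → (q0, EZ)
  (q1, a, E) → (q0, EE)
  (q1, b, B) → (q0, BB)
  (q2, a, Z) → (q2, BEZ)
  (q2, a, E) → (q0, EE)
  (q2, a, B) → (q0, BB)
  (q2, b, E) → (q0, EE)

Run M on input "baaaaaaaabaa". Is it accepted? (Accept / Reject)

No computation consumes all input and reaches a final state.

Reject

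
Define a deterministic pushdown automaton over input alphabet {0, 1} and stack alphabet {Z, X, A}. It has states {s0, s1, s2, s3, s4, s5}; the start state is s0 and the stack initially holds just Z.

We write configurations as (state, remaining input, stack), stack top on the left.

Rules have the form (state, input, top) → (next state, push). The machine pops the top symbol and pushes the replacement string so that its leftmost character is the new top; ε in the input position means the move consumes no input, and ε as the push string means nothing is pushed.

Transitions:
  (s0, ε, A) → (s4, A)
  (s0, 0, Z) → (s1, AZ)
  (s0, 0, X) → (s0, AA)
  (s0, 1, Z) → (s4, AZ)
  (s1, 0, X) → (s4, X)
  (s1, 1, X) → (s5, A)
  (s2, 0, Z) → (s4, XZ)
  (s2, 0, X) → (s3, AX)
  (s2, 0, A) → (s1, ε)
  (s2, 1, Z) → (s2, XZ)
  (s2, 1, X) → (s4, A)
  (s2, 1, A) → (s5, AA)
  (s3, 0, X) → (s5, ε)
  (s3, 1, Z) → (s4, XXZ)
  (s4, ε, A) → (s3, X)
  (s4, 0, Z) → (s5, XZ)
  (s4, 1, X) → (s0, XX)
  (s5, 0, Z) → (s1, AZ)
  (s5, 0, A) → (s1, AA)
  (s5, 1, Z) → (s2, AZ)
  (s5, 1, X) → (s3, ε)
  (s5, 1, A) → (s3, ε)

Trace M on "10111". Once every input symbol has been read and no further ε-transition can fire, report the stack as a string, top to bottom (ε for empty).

AZ

(s0, 10111, Z)
  read 1, top Z: go to s4, push AZ → (s4, 0111, AZ)
  ε-move, top A: go to s3, push X → (s3, 0111, XZ)
  read 0, top X: go to s5, push ε → (s5, 111, Z)
  read 1, top Z: go to s2, push AZ → (s2, 11, AZ)
  read 1, top A: go to s5, push AA → (s5, 1, AAZ)
  read 1, top A: go to s3, push ε → (s3, ε, AZ)
All input consumed in state s3 with stack AZ.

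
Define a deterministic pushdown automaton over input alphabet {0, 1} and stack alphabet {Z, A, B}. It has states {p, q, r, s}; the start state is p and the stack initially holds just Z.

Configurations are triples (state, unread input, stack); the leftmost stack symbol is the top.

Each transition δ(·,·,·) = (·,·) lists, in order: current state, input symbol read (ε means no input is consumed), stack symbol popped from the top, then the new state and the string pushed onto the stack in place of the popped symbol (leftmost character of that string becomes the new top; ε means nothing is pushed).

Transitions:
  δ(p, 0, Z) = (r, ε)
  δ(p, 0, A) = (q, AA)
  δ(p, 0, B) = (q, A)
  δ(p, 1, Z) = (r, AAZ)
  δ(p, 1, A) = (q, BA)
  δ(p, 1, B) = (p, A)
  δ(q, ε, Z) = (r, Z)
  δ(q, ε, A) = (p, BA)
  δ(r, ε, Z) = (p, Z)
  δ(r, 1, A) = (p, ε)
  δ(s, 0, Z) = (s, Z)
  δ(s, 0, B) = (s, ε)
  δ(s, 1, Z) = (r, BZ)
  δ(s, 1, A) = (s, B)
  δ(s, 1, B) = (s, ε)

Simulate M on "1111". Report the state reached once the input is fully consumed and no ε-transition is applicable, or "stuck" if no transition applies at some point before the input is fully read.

(p, 1111, Z) ⊢ (r, 111, AAZ) ⊢ (p, 11, AZ) ⊢ (q, 1, BAZ)
No transition for (q, 1, top B); M blocks with input 1 remaining.

stuck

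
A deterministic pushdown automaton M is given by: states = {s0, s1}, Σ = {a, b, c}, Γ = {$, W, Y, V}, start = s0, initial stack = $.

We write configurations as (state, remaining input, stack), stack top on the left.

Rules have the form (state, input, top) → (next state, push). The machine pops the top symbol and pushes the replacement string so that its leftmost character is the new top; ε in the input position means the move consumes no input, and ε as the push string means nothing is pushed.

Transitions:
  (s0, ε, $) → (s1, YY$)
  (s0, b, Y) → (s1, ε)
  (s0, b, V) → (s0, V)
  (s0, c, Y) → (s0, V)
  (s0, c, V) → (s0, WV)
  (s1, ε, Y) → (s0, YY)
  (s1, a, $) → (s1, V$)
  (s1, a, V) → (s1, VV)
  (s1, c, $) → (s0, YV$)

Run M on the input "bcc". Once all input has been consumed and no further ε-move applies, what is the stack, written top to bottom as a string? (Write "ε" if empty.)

WVYY$

(s0, bcc, $) ⊢ (s1, bcc, YY$) ⊢ (s0, bcc, YYY$) ⊢ (s1, cc, YY$) ⊢ (s0, cc, YYY$) ⊢ (s0, c, VYY$) ⊢ (s0, ε, WVYY$)
All input consumed in state s0 with stack WVYY$.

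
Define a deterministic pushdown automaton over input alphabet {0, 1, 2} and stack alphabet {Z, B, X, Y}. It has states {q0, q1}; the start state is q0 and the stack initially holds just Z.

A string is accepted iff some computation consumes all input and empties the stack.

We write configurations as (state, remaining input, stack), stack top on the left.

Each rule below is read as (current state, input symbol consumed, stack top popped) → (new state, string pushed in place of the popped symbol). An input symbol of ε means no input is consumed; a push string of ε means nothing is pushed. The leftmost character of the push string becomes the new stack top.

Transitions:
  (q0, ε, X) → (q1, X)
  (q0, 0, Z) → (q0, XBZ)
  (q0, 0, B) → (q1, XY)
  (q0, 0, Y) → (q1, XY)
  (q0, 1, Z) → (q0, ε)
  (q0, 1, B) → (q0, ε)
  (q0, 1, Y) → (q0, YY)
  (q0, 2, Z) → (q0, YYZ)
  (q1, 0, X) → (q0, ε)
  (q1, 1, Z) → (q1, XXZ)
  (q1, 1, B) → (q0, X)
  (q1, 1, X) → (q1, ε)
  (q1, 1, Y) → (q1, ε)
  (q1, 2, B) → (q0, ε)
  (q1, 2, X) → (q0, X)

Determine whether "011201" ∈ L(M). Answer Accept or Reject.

(q0, 011201, Z)
  read 0, top Z: go to q0, push XBZ → (q0, 11201, XBZ)
  ε-move, top X: go to q1, push X → (q1, 11201, XBZ)
  read 1, top X: go to q1, push ε → (q1, 1201, BZ)
  read 1, top B: go to q0, push X → (q0, 201, XZ)
  ε-move, top X: go to q1, push X → (q1, 201, XZ)
  read 2, top X: go to q0, push X → (q0, 01, XZ)
  ε-move, top X: go to q1, push X → (q1, 01, XZ)
  read 0, top X: go to q0, push ε → (q0, 1, Z)
  read 1, top Z: go to q0, push ε → (q0, ε, ε)
All input consumed and the stack is empty.

Accept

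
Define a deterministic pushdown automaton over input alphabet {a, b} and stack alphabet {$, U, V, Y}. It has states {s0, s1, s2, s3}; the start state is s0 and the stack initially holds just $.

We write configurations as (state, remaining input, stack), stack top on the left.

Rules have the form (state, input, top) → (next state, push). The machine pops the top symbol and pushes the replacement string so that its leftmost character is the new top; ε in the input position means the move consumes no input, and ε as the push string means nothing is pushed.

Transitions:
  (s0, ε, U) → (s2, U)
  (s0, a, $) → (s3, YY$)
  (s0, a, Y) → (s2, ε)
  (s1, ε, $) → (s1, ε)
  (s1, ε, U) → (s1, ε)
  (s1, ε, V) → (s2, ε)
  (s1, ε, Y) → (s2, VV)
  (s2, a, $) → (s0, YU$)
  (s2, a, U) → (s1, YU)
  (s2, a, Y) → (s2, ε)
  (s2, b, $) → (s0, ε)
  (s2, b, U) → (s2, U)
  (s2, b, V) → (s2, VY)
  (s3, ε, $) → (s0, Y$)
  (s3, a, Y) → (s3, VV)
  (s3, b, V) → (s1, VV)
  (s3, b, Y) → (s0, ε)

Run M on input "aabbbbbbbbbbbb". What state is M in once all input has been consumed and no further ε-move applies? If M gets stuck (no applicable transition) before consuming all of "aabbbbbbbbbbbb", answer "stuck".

s2

(s0, aabbbbbbbbbbbb, $)
  read a, top $: go to s3, push YY$ → (s3, abbbbbbbbbbbb, YY$)
  read a, top Y: go to s3, push VV → (s3, bbbbbbbbbbbb, VVY$)
  read b, top V: go to s1, push VV → (s1, bbbbbbbbbbb, VVVY$)
  ε-move, top V: go to s2, push ε → (s2, bbbbbbbbbbb, VVY$)
  read b, top V: go to s2, push VY → (s2, bbbbbbbbbb, VYVY$)
  read b, top V: go to s2, push VY → (s2, bbbbbbbbb, VYYVY$)
  read b, top V: go to s2, push VY → (s2, bbbbbbbb, VYYYVY$)
  read b, top V: go to s2, push VY → (s2, bbbbbbb, VYYYYVY$)
  read b, top V: go to s2, push VY → (s2, bbbbbb, VYYYYYVY$)
  read b, top V: go to s2, push VY → (s2, bbbbb, VYYYYYYVY$)
  read b, top V: go to s2, push VY → (s2, bbbb, VYYYYYYYVY$)
  read b, top V: go to s2, push VY → (s2, bbb, VYYYYYYYYVY$)
  read b, top V: go to s2, push VY → (s2, bb, VYYYYYYYYYVY$)
  read b, top V: go to s2, push VY → (s2, b, VYYYYYYYYYYVY$)
  read b, top V: go to s2, push VY → (s2, ε, VYYYYYYYYYYYVY$)
All input consumed; M is in state s2.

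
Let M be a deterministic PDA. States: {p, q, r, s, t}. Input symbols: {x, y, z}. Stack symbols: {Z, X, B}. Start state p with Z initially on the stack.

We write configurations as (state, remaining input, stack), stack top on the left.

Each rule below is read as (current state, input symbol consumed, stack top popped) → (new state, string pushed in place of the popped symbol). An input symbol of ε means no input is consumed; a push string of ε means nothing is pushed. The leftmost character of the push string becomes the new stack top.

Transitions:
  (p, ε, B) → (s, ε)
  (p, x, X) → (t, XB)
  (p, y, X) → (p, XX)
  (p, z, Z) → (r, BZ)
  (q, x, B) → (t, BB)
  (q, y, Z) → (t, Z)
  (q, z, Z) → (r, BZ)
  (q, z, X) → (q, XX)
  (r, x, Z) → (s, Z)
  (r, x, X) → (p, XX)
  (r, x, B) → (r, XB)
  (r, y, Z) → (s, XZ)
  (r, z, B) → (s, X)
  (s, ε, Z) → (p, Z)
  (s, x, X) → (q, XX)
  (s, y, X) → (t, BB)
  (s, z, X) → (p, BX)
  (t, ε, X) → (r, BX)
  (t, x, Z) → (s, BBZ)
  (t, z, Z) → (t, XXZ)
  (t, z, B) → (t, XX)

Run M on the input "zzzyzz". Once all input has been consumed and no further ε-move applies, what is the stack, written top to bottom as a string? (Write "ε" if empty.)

(p, zzzyzz, Z)
  read z, top Z: go to r, push BZ → (r, zzyzz, BZ)
  read z, top B: go to s, push X → (s, zyzz, XZ)
  read z, top X: go to p, push BX → (p, yzz, BXZ)
  ε-move, top B: go to s, push ε → (s, yzz, XZ)
  read y, top X: go to t, push BB → (t, zz, BBZ)
  read z, top B: go to t, push XX → (t, z, XXBZ)
  ε-move, top X: go to r, push BX → (r, z, BXXBZ)
  read z, top B: go to s, push X → (s, ε, XXXBZ)
All input consumed in state s with stack XXXBZ.

XXXBZ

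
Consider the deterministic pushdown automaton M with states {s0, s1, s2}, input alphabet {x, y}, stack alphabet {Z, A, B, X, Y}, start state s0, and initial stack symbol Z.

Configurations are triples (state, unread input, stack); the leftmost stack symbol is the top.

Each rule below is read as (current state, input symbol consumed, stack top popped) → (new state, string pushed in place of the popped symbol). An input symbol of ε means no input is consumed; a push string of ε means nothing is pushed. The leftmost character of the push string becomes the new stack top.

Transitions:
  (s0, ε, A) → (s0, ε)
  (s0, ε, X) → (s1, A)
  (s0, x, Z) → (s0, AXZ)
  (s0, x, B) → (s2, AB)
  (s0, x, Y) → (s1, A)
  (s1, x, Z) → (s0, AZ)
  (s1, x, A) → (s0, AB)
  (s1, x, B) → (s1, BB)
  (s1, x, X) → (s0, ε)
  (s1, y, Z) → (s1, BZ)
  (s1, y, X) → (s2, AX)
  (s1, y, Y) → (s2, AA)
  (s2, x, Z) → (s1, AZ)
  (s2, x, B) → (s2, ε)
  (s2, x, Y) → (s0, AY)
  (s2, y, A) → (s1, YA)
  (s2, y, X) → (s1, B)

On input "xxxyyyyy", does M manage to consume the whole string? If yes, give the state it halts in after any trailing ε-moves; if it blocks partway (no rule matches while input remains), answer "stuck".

(s0, xxxyyyyy, Z)
  read x, top Z: go to s0, push AXZ → (s0, xxyyyyy, AXZ)
  ε-move, top A: go to s0, push ε → (s0, xxyyyyy, XZ)
  ε-move, top X: go to s1, push A → (s1, xxyyyyy, AZ)
  read x, top A: go to s0, push AB → (s0, xyyyyy, ABZ)
  ε-move, top A: go to s0, push ε → (s0, xyyyyy, BZ)
  read x, top B: go to s2, push AB → (s2, yyyyy, ABZ)
  read y, top A: go to s1, push YA → (s1, yyyy, YABZ)
  read y, top Y: go to s2, push AA → (s2, yyy, AAABZ)
  read y, top A: go to s1, push YA → (s1, yy, YAAABZ)
  read y, top Y: go to s2, push AA → (s2, y, AAAAABZ)
  read y, top A: go to s1, push YA → (s1, ε, YAAAAABZ)
All input consumed; M is in state s1.

s1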